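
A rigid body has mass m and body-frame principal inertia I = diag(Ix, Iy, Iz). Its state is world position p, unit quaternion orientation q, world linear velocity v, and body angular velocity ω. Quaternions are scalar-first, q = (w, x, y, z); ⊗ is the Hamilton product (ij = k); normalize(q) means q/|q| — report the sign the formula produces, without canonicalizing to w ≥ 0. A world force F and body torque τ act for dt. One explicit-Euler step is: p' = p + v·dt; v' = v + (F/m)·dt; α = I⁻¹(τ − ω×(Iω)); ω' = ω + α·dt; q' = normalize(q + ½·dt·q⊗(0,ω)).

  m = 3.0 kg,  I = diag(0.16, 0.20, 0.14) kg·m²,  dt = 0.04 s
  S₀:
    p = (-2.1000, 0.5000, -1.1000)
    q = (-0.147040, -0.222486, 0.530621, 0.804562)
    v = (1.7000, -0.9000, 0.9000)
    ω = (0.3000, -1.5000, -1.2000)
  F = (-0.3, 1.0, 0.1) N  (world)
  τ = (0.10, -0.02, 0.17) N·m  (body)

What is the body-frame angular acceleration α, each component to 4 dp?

α = (1.3000, -0.0640, 1.3429)

precession coupling ω×(Iω) = (-0.1080, -0.0072, -0.0180)
angular accel α = (1.3000, -0.0640, 1.3429)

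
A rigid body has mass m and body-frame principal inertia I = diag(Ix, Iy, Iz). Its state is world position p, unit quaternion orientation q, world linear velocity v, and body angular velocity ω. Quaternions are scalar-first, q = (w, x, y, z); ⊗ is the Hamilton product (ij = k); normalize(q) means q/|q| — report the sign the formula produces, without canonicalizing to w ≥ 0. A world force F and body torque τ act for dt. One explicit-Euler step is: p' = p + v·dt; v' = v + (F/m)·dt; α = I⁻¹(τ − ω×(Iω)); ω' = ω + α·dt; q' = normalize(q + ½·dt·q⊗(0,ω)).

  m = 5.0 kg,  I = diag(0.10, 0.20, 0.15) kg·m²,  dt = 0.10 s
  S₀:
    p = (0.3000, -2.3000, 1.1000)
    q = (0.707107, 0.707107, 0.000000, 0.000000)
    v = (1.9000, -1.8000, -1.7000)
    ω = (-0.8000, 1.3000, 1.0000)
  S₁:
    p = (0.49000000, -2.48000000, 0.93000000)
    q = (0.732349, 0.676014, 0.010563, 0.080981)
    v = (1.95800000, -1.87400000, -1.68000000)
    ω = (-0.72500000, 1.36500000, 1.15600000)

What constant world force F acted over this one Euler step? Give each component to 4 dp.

F = (2.9000, -3.7000, 1.0000)

Δv = v₁−v₀ = (0.05800000, -0.07400000, 0.02000000)
F = m·Δv/dt = (2.9000, -3.7000, 1.0000)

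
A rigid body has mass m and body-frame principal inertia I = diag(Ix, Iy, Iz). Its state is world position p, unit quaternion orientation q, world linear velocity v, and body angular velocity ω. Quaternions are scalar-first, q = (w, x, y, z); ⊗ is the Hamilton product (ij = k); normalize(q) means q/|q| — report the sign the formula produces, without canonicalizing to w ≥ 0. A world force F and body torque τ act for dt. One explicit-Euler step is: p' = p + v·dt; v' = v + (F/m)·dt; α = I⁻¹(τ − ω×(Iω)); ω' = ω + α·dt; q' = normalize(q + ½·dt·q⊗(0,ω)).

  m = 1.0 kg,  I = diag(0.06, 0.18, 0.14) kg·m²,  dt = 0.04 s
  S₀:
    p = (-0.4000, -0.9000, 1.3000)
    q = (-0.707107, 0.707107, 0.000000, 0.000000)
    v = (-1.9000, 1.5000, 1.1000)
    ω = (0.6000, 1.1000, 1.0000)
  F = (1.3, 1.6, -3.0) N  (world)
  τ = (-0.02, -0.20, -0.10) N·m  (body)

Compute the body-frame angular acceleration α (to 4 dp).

gyro term ω×Iω = (-0.0440, -0.0480, 0.0792)
angular accel α = (0.4000, -0.8444, -1.2800)

α = (0.4000, -0.8444, -1.2800)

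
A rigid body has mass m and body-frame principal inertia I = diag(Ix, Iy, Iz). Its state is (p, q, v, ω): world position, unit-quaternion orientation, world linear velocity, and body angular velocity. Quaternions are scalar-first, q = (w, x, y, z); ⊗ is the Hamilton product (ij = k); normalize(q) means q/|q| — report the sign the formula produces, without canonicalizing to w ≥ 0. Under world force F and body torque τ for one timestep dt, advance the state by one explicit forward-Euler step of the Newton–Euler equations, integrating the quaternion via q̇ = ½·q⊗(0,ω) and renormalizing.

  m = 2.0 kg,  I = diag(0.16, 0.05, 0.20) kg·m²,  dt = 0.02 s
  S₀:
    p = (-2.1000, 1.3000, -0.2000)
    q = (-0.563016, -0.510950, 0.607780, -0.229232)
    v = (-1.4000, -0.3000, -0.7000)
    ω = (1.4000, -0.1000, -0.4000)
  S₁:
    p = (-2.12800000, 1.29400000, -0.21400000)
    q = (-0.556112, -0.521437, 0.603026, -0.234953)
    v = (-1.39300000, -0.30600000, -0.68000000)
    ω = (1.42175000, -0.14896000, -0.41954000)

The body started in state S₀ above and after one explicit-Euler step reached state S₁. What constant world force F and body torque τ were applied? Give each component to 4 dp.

F = (0.7000, -0.6000, 2.0000)
τ = (0.1800, -0.1000, -0.1800)

v₁ − v₀ = (0.00700000, -0.00600000, 0.02000000)
applied force F = (0.7000, -0.6000, 2.0000)
rate change Δω = (0.02175000, -0.04896000, -0.01954000)
I·α + gyro = (0.1800, -0.1000, -0.1800)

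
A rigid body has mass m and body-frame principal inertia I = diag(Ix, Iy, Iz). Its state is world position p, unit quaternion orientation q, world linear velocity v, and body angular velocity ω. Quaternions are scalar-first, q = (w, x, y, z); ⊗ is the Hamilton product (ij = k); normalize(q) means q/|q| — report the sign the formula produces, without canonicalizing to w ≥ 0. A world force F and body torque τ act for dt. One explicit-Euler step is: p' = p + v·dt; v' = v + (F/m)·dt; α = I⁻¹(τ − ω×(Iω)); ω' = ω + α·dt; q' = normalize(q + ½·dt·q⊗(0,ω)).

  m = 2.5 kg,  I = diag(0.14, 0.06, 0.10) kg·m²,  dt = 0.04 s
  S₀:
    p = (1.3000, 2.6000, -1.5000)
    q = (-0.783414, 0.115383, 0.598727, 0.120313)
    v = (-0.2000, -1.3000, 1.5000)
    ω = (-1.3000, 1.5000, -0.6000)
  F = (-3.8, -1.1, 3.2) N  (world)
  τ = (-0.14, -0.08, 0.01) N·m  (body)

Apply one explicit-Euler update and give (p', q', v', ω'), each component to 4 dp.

precession coupling ω×(Iω) = (-0.0360, 0.0312, 0.1560)
angular accel α = (-0.7429, -1.8533, -1.4600)
new body rate ω' = (-1.3297, 1.4259, -0.6584)
q⊗(0,ω) = (-0.6759048, 0.4787325, -1.2622981, 1.4214680)
q + ½dt·q⊗(0,ω), renormalized = (-0.7962, 0.1249, 0.5730, 0.1486)
a = (-1.5200, -0.4400, 1.2800)
p' = p + v·dt = (1.2920, 2.5480, -1.4400)
v + (F/m)dt = (-0.2608, -1.3176, 1.5512)

p' = (1.2920, 2.5480, -1.4400)
q' = (-0.7962, 0.1249, 0.5730, 0.1486)
v' = (-0.2608, -1.3176, 1.5512)
ω' = (-1.3297, 1.4259, -0.6584)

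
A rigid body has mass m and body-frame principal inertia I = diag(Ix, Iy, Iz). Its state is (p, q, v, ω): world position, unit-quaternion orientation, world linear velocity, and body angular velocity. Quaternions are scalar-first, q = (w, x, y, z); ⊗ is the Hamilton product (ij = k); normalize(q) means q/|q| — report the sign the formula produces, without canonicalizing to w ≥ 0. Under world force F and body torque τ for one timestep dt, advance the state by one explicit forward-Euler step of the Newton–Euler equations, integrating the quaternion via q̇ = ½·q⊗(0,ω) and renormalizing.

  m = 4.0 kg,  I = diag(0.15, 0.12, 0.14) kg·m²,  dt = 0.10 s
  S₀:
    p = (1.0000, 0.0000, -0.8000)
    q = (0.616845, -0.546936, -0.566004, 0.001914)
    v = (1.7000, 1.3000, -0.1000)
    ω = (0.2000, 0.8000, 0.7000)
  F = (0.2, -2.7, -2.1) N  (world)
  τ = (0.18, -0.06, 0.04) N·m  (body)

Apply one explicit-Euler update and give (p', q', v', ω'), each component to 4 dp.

p' = (1.1700, 0.1300, -0.8100)
q' = (0.6439, -0.5598, -0.5214, 0.0073)
v' = (1.7050, 1.2325, -0.1525)
ω' = (0.3125, 0.7488, 0.7320)

linear accel F/m = (0.0500, -0.6750, -0.5250)
p + v·dt = (1.1700, 0.1300, -0.8100)
new velocity v' = (1.7050, 1.2325, -0.1525)
precession coupling ω×(Iω) = (0.0112, 0.0014, -0.0048)
α = I⁻¹(τ − ω×Iω) = (1.1253, -0.5117, 0.3200)
new body rate ω' = (0.3125, 0.7488, 0.7320)
2q̇ = q⊗(0,ω) = (0.5608506, -0.2743650, 0.8767140, 0.1074435)
q + ½dt·q⊗(0,ω), renormalized = (0.6439, -0.5598, -0.5214, 0.0073)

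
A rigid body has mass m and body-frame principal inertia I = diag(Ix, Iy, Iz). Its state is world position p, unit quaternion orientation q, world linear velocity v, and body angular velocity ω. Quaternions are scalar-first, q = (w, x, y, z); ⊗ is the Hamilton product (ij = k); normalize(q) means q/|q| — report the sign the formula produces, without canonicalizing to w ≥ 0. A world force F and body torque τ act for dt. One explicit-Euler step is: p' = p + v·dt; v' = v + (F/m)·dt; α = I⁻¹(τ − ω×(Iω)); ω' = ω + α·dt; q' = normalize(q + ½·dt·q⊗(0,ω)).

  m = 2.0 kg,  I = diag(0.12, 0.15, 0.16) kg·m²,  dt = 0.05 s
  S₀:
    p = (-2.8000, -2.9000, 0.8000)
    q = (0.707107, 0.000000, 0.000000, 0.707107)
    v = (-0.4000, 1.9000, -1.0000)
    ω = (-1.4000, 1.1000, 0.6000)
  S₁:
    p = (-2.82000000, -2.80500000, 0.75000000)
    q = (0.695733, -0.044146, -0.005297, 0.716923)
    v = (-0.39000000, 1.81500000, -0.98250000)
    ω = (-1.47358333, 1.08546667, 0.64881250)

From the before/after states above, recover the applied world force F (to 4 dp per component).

F = (0.4000, -3.4000, 0.7000)

Δv = v₁−v₀ = (0.01000000, -0.08500000, 0.01750000)
applied force F = (0.4000, -3.4000, 0.7000)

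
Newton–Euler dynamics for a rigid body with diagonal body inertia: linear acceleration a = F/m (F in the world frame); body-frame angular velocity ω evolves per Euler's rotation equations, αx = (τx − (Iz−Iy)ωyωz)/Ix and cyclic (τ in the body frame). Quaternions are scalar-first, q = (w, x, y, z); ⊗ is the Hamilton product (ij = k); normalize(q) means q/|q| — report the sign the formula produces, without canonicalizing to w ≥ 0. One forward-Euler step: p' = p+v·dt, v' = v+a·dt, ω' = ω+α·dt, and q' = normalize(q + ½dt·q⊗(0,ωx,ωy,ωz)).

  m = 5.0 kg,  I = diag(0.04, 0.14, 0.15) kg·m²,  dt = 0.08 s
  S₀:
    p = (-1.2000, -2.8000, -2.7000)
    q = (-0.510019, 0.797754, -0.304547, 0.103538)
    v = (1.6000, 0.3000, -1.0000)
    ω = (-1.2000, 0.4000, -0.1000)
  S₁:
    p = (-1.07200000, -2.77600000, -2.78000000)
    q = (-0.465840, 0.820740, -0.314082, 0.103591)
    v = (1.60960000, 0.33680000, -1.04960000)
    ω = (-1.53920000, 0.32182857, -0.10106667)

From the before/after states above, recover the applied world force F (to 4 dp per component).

F = (0.6000, 2.3000, -3.1000)

velocity change Δv = (0.00960000, 0.03680000, -0.04960000)
applied force F = (0.6000, 2.3000, -3.1000)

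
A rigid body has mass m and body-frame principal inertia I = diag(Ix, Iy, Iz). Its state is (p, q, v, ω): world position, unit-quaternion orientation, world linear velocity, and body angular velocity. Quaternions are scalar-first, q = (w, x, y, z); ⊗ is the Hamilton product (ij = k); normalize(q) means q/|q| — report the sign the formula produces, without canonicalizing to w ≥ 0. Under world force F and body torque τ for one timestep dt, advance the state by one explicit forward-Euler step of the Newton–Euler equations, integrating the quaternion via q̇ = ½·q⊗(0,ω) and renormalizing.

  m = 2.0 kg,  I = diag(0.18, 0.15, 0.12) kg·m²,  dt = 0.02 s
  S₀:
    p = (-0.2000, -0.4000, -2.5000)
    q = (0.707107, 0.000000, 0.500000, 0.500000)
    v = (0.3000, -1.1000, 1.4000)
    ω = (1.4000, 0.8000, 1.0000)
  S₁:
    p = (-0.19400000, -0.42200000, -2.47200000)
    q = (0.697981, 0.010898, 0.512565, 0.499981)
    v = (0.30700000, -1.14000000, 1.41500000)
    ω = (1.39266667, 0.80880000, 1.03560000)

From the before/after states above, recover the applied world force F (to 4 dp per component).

velocity change Δv = (0.00700000, -0.04000000, 0.01500000)
F = m·Δv/dt = (0.7000, -4.0000, 1.5000)

F = (0.7000, -4.0000, 1.5000)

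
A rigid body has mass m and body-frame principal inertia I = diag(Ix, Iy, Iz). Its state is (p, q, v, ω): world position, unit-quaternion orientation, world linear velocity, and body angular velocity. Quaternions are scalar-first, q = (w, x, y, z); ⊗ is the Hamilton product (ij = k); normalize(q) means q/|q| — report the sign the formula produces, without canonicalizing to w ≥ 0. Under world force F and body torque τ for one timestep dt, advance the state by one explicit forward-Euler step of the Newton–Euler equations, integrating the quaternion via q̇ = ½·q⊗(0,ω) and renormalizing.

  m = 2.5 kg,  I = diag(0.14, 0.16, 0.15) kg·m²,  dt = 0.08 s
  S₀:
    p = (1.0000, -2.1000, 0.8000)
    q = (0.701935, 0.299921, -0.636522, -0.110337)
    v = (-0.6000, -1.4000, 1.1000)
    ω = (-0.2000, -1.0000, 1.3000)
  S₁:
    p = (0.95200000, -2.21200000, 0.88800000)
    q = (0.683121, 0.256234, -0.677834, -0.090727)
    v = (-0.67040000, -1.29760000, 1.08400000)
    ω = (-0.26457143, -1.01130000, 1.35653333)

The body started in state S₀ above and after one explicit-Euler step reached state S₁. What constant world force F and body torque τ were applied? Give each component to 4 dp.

F = (-2.2000, 3.2000, -0.5000)
τ = (-0.1000, -0.0200, 0.1100)

ω₁ − ω₀ = (-0.06457143, -0.01130000, 0.05653333)
ω₀×(Iω₀) = (0.0130, 0.0026, 0.0040)
applied torque τ = (-0.1000, -0.0200, 0.1100)
v₁ − v₀ = (-0.07040000, 0.10240000, -0.01600000)
applied force F = (-2.2000, 3.2000, -0.5000)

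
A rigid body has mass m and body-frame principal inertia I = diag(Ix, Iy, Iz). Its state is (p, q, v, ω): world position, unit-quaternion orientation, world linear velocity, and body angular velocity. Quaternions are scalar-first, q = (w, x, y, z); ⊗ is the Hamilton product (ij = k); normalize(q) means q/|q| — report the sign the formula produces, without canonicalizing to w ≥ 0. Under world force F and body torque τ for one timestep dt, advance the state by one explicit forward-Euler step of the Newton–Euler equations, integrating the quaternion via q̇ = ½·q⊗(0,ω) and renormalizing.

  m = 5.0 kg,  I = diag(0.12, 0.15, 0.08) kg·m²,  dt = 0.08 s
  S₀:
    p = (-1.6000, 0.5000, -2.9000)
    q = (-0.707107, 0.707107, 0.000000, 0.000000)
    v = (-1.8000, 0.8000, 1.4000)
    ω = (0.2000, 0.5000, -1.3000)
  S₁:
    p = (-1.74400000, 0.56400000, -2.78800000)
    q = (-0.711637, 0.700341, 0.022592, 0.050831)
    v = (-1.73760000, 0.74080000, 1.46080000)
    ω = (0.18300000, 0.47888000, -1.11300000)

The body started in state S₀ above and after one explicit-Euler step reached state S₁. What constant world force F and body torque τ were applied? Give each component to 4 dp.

F = (3.9000, -3.7000, 3.8000)
τ = (0.0200, -0.0500, 0.1900)

rate change Δω = (-0.01700000, -0.02112000, 0.18700000)
gyro term ω₀×Iω₀ = (0.0455, -0.0104, 0.0030)
applied torque τ = (0.0200, -0.0500, 0.1900)
v₁ − v₀ = (0.06240000, -0.05920000, 0.06080000)
F = m·Δv/dt = (3.9000, -3.7000, 3.8000)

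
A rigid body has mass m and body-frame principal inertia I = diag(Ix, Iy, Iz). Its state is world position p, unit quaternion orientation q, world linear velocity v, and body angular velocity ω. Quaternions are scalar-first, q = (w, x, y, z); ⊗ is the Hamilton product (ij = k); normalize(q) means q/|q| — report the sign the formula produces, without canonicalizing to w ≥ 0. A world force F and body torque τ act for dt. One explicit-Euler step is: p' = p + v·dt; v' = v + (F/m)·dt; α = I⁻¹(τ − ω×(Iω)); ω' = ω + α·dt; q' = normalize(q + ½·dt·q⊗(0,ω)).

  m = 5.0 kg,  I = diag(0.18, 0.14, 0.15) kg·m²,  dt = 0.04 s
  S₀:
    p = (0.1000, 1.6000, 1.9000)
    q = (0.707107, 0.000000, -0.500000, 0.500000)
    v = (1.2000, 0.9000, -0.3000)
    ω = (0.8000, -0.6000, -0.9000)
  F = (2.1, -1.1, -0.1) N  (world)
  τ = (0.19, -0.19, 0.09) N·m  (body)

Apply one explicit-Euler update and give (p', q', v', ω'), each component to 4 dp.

new position p' = (0.1480, 1.6360, 1.8880)
new velocity v' = (1.2168, 0.8912, -0.3008)
gyro term ω×Iω = (0.0054, -0.0216, 0.0192)
angular accel α = (1.0256, -1.2029, 0.4720)
ω' = ω + α·dt = (0.8410, -0.6481, -0.8811)
2q̇ = q⊗(0,ω) = (0.1500000, 1.3156856, -0.0242642, -0.2363963)
q + ½dt·q⊗(0,ω), renormalized = (0.7098, 0.0263, -0.5003, 0.4951)

p' = (0.1480, 1.6360, 1.8880)
q' = (0.7098, 0.0263, -0.5003, 0.4951)
v' = (1.2168, 0.8912, -0.3008)
ω' = (0.8410, -0.6481, -0.8811)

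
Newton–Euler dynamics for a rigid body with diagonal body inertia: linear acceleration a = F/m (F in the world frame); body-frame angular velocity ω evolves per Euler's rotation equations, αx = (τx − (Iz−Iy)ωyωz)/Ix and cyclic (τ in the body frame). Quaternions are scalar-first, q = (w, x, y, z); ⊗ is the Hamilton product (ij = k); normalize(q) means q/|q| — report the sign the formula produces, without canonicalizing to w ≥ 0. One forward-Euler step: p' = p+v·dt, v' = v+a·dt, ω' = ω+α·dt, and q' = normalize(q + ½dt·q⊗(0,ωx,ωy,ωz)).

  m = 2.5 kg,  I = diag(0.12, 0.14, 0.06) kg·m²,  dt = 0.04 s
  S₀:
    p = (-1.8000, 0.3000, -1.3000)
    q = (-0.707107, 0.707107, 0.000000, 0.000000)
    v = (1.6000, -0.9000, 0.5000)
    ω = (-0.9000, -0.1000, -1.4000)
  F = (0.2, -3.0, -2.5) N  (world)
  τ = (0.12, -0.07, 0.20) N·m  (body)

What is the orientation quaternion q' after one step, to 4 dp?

2q̇ = q⊗(0,ω) = (0.6363963, 0.6363963, 1.0606605, 0.9192391)
q + ½dt·q⊗(0,ω), renormalized = (-0.6940, 0.7194, 0.0212, 0.0184)

q' = (-0.6940, 0.7194, 0.0212, 0.0184)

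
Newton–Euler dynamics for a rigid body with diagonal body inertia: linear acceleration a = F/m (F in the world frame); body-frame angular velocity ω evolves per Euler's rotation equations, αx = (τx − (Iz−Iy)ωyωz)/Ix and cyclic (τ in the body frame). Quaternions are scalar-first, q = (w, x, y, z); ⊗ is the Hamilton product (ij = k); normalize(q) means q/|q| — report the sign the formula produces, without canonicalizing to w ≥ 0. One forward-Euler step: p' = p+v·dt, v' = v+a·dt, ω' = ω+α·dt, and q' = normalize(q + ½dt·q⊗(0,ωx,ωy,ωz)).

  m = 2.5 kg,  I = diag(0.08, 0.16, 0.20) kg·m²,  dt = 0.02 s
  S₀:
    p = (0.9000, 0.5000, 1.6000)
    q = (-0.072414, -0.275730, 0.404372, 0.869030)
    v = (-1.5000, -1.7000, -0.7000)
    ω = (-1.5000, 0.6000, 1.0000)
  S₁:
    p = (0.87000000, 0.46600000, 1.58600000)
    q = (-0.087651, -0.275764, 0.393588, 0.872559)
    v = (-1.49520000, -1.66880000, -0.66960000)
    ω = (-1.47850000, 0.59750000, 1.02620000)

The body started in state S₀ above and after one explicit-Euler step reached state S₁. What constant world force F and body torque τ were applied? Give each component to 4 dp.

Δω = ω₁−ω₀ = (0.02150000, -0.00250000, 0.02620000)
gyro term ω₀×Iω₀ = (0.0240, 0.1800, -0.0720)
applied torque τ = (0.1100, 0.1600, 0.1900)
v₁ − v₀ = (0.00480000, 0.03120000, 0.03040000)
F = m·Δv/dt = (0.6000, 3.9000, 3.8000)

F = (0.6000, 3.9000, 3.8000)
τ = (0.1100, 0.1600, 0.1900)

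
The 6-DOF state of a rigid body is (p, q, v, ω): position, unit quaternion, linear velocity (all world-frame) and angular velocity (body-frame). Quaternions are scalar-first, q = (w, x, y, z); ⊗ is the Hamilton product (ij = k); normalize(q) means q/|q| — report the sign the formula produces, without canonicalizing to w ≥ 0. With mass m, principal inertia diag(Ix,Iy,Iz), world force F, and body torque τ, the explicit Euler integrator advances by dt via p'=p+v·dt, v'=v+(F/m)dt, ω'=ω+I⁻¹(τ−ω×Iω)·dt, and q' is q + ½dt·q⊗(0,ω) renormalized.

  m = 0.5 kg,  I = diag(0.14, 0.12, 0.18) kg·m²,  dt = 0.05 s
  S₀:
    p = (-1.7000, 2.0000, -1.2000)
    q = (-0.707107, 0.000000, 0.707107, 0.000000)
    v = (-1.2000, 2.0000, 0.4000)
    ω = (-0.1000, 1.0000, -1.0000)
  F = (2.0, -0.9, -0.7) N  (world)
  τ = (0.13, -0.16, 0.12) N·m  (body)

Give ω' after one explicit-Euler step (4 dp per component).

(τ − ω×Iω)/I = (1.3571, -1.3000, 0.6556)
ω + α·dt = (-0.0321, 0.9350, -0.9672)

ω' = (-0.0321, 0.9350, -0.9672)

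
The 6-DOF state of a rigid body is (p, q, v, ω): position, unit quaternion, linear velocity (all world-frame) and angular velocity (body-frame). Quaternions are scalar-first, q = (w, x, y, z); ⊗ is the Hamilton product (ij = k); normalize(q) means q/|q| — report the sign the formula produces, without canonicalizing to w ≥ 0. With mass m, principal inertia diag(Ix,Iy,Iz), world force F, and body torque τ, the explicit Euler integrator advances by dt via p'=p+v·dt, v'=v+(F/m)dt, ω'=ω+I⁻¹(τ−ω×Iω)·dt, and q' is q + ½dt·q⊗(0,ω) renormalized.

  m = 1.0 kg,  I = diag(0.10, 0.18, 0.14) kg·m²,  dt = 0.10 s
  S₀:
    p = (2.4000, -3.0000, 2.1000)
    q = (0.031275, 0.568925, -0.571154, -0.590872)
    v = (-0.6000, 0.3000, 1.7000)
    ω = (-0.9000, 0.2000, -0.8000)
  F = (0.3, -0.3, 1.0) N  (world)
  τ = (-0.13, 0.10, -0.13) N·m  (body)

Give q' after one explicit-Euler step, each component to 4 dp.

q⊗(0,ω) = (0.1535657, 0.5469501, 0.9931798, -0.4252736)
updated quaternion q' = (0.0389, 0.5952, -0.5205, -0.6110)

q' = (0.0389, 0.5952, -0.5205, -0.6110)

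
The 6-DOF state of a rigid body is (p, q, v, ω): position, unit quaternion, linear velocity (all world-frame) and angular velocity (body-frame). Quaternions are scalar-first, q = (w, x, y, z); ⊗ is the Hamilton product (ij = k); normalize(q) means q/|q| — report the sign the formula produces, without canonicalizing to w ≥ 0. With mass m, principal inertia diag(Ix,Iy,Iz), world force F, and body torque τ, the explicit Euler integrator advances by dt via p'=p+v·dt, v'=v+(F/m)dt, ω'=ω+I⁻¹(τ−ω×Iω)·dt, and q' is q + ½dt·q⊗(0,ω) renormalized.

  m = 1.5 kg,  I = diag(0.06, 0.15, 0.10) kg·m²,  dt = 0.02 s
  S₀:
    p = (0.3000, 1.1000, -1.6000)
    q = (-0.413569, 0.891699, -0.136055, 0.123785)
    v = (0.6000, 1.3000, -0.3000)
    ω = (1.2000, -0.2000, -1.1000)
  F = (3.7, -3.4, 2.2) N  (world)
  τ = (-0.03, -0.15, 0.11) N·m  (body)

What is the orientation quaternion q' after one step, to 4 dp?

q⊗(0,ω) = (-0.9610863, -0.3218653, 1.2121247, 0.4398521)
q + ½dt·q⊗(0,ω), renormalized = (-0.4231, 0.8884, -0.1239, 0.1282)

q' = (-0.4231, 0.8884, -0.1239, 0.1282)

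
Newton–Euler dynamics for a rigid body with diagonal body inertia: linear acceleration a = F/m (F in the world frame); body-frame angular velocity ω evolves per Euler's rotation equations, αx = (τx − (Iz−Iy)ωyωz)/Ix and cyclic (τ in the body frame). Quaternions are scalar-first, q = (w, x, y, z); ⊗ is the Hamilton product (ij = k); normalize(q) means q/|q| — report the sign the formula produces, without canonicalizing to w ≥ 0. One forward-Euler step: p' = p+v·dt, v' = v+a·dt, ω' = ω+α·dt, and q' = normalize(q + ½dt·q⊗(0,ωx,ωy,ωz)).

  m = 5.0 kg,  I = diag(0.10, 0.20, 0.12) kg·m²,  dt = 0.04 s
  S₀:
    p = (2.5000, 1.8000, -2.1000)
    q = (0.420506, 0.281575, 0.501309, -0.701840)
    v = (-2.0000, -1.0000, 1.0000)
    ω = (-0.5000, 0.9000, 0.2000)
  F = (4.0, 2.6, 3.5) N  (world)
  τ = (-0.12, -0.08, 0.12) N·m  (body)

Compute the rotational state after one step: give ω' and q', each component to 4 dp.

ω' = (-0.5422, 0.8836, 0.2550)
q' = (0.4170, 0.2919, 0.5147, -0.6899)

angular accel α = (-1.0560, -0.4100, 1.3750)
ω' = ω + α·dt = (-0.5422, 0.8836, 0.2550)
2q̇ = q⊗(0,ω) = (-0.1700226, 0.5216648, 0.6730604, 0.5881732)
q + ½dt·q⊗(0,ω), renormalized = (0.4170, 0.2919, 0.5147, -0.6899)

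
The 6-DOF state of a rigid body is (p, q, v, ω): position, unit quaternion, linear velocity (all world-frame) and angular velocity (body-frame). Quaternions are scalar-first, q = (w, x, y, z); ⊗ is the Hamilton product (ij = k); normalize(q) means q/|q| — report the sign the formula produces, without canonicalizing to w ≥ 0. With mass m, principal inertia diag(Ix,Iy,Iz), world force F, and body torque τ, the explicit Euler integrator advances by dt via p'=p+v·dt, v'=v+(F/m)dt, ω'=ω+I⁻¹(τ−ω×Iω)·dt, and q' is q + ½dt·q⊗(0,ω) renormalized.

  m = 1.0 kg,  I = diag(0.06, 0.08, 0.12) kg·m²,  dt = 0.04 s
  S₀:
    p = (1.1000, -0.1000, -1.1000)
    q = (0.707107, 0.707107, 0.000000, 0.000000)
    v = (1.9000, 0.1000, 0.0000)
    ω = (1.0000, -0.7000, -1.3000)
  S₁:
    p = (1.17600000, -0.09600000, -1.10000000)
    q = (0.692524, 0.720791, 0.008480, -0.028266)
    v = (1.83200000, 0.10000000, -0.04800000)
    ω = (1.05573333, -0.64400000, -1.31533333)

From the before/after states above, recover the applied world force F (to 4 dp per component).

F = (-1.7000, 0.0000, -1.2000)

v₁ − v₀ = (-0.06800000, 0.00000000, -0.04800000)
applied force F = (-1.7000, 0.0000, -1.2000)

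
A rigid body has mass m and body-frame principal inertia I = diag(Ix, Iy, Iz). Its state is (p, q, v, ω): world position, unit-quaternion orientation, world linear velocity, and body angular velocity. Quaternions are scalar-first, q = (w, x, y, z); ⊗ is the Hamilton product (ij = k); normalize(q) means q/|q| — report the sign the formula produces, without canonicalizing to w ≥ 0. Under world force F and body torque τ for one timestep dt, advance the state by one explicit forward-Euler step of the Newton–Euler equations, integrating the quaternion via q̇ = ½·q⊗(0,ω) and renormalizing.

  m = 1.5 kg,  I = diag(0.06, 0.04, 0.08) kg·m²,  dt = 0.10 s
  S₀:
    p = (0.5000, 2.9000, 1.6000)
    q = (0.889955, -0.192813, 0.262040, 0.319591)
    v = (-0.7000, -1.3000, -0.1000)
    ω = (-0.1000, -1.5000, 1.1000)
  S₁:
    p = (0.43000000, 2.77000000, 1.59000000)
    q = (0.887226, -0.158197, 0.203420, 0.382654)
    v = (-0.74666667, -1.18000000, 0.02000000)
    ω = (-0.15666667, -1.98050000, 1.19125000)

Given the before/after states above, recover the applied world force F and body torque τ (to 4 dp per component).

F = (-0.7000, 1.8000, 1.8000)
τ = (-0.1000, -0.1900, 0.0700)

velocity change Δv = (-0.04666667, 0.12000000, 0.12000000)
applied force F = (-0.7000, 1.8000, 1.8000)
rate change Δω = (-0.05666667, -0.48050000, 0.09125000)
gyro term ω₀×Iω₀ = (-0.0660, 0.0022, -0.0030)
I·α + gyro = (-0.1000, -0.1900, 0.0700)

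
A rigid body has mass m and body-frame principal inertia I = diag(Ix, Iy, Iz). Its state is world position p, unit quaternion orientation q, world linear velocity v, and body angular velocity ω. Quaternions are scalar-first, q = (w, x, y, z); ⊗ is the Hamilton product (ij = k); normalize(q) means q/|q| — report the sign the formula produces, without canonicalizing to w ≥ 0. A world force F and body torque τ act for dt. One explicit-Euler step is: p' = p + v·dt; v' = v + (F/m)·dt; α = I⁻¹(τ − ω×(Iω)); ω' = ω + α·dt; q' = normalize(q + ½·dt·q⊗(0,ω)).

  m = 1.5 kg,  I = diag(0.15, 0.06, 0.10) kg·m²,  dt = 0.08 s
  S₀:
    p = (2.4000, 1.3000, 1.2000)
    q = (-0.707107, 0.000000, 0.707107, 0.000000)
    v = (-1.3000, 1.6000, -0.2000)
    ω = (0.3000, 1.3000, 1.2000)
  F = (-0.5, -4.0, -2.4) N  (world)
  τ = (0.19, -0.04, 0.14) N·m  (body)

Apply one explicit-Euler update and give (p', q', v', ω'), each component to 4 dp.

p' = (2.2960, 1.4280, 1.1840)
q' = (-0.7420, 0.0254, 0.6686, -0.0423)
v' = (-1.3267, 1.3867, -0.3280)
ω' = (0.3681, 1.2227, 1.3401)

new position p' = (2.2960, 1.4280, 1.1840)
v + (F/m)dt = (-1.3267, 1.3867, -0.3280)
gyro term ω×Iω = (0.0624, 0.0180, -0.0351)
α = I⁻¹(τ − ω×Iω) = (0.8507, -0.9667, 1.7510)
new body rate ω' = (0.3681, 1.2227, 1.3401)
2q̇ = q⊗(0,ω) = (-0.9192391, 0.6363963, -0.9192391, -1.0606605)
updated quaternion q' = (-0.7420, 0.0254, 0.6686, -0.0423)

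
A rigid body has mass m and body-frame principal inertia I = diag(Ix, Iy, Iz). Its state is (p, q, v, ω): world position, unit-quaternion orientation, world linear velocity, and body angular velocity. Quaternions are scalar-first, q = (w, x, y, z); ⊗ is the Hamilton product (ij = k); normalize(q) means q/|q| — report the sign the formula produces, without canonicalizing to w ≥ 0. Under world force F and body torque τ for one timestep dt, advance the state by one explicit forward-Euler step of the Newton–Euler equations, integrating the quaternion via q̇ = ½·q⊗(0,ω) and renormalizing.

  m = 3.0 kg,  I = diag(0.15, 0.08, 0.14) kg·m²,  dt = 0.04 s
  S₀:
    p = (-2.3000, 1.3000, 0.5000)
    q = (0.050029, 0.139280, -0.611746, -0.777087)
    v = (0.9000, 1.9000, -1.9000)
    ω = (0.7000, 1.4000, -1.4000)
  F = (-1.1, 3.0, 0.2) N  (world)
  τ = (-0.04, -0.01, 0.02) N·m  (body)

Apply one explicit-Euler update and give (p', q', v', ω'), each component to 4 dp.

p' = (-2.2640, 1.3760, 0.4240)
q' = (0.0434, 0.1787, -0.6168, -0.7653)
v' = (0.8853, 1.9400, -1.8973)
ω' = (0.7207, 1.3999, -1.3747)

a = F/m = (-0.3667, 1.0000, 0.0667)
p + v·dt = (-2.2640, 1.3760, 0.4240)
new velocity v' = (0.8853, 1.9400, -1.8973)
precession coupling ω×(Iω) = (-0.1176, -0.0098, -0.0686)
angular accel α = (0.5173, -0.0025, 0.6329)
new body rate ω' = (0.7207, 1.3999, -1.3747)
q⊗(0,ω) = (-0.3289734, 1.9793865, -0.2789283, 0.5531736)
q' = normalize(q + ½dt·q⊗(0,ω)) = (0.0434, 0.1787, -0.6168, -0.7653)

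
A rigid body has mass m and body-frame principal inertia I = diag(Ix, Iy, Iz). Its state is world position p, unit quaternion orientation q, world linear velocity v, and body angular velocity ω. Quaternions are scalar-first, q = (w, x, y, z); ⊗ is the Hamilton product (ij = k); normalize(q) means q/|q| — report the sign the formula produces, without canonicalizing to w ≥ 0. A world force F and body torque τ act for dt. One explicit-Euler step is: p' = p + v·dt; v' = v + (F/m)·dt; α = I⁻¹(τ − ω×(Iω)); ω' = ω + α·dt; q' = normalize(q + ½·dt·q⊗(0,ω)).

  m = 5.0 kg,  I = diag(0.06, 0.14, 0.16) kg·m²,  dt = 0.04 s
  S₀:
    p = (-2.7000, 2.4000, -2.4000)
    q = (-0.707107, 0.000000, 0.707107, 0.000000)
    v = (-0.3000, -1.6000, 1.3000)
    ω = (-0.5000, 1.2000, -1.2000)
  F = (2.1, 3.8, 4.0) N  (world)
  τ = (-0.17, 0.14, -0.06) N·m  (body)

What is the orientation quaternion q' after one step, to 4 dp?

q⊗(0,ω) = (-0.8485284, -0.4949749, -0.8485284, 1.2020819)
q' = normalize(q + ½dt·q⊗(0,ω)) = (-0.7236, -0.0099, 0.6897, 0.0240)

q' = (-0.7236, -0.0099, 0.6897, 0.0240)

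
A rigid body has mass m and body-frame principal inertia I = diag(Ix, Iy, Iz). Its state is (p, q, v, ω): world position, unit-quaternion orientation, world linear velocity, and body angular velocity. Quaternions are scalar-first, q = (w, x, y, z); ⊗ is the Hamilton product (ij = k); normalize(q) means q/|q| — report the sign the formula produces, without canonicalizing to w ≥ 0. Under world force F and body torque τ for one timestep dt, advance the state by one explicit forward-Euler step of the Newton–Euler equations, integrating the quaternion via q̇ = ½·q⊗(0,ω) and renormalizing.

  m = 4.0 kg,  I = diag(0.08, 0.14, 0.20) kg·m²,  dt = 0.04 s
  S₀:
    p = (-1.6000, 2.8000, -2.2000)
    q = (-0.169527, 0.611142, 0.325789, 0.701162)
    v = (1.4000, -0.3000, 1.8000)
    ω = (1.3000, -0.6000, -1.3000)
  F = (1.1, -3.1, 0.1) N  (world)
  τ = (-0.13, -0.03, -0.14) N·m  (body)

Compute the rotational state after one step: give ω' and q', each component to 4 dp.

precession coupling ω×(Iω) = (0.0468, 0.2028, -0.0468)
α = I⁻¹(τ − ω×Iω) = (-2.2100, -1.6629, -0.4660)
new body rate ω' = (1.2116, -0.6665, -1.3186)
2q̇ = q⊗(0,ω) = (0.3124994, -0.2232136, 1.8077114, -0.5698258)
q + ½dt·q⊗(0,ω), renormalized = (-0.1632, 0.6062, 0.3617, 0.6892)

ω' = (1.2116, -0.6665, -1.3186)
q' = (-0.1632, 0.6062, 0.3617, 0.6892)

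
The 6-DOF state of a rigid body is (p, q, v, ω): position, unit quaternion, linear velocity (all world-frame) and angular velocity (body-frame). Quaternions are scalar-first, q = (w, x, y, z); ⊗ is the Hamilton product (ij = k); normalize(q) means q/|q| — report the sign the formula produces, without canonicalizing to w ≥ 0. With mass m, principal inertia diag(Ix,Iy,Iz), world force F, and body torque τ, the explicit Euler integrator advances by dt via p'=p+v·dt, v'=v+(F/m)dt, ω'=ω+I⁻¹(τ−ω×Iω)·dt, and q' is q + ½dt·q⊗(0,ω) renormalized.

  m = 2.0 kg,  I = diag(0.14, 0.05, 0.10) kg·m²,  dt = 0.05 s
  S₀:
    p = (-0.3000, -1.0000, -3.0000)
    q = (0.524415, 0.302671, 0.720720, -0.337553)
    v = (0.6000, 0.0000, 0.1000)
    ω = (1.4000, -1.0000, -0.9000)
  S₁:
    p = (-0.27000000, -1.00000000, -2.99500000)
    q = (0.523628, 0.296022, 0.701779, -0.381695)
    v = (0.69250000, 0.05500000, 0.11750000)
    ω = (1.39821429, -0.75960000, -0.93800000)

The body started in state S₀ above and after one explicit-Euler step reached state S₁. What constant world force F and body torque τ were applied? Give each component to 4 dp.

velocity change Δv = (0.09250000, 0.05500000, 0.01750000)
m·(v₁−v₀)/dt = (3.7000, 2.2000, 0.7000)
ω₁ − ω₀ = (-0.00178571, 0.24040000, -0.03800000)
ω₀×(Iω₀) = (0.0450, -0.0504, 0.1260)
applied torque τ = (0.0400, 0.1900, 0.0500)

F = (3.7000, 2.2000, 0.7000)
τ = (0.0400, 0.1900, 0.0500)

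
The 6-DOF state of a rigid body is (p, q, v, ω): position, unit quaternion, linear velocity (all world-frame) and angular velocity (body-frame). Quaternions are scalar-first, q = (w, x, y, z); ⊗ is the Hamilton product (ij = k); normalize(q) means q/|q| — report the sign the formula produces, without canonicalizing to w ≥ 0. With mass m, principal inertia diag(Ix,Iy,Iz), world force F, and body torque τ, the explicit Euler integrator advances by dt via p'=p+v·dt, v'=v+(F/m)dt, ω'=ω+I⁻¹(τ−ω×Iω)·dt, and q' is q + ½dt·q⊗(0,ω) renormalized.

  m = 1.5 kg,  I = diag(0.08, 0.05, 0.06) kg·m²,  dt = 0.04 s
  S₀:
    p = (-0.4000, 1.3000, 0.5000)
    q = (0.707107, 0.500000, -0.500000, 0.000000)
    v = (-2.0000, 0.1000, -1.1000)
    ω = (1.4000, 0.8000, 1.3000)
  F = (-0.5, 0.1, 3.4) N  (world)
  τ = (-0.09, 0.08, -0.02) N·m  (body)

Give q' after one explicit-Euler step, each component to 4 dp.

q' = (0.7005, 0.5064, -0.5013, 0.0404)

Hamilton product q⊗(0,ω) = (-0.3000000, 0.3399498, -0.0843144, 2.0192391)
q + ½dt·q⊗(0,ω), renormalized = (0.7005, 0.5064, -0.5013, 0.0404)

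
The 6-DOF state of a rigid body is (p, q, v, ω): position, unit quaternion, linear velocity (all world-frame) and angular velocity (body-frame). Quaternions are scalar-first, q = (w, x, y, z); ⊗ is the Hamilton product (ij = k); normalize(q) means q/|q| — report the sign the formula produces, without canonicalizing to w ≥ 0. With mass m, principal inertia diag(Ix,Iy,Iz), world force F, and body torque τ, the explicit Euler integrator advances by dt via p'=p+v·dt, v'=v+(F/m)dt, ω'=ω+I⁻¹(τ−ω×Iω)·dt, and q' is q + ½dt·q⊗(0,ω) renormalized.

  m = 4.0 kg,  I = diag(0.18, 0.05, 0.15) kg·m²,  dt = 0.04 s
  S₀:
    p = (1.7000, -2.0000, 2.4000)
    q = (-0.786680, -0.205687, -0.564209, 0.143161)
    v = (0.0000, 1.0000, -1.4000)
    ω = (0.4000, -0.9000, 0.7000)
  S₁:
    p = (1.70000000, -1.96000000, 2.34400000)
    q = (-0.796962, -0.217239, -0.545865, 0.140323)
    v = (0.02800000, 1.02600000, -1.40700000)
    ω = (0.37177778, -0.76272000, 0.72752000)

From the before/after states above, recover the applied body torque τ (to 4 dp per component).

Δω = ω₁−ω₀ = (-0.02822222, 0.13728000, 0.02752000)
applied torque τ = (-0.1900, 0.1800, 0.1500)

τ = (-0.1900, 0.1800, 0.1500)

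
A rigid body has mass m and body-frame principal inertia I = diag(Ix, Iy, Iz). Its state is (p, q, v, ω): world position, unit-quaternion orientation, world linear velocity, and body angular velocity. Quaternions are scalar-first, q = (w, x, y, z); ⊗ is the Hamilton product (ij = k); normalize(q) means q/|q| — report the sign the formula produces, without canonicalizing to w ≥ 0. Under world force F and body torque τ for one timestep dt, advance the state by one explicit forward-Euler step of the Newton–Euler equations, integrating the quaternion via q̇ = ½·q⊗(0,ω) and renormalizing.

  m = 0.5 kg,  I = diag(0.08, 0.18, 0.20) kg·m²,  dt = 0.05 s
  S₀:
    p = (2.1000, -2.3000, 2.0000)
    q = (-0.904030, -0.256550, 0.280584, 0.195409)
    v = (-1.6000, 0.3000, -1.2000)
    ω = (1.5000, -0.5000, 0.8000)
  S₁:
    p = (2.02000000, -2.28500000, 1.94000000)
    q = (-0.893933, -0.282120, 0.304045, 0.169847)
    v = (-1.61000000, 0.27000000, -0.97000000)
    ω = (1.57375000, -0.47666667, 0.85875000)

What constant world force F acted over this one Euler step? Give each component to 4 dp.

F = (-0.1000, -0.3000, 2.3000)

Δv = v₁−v₀ = (-0.01000000, -0.03000000, 0.23000000)
F = m·Δv/dt = (-0.1000, -0.3000, 2.3000)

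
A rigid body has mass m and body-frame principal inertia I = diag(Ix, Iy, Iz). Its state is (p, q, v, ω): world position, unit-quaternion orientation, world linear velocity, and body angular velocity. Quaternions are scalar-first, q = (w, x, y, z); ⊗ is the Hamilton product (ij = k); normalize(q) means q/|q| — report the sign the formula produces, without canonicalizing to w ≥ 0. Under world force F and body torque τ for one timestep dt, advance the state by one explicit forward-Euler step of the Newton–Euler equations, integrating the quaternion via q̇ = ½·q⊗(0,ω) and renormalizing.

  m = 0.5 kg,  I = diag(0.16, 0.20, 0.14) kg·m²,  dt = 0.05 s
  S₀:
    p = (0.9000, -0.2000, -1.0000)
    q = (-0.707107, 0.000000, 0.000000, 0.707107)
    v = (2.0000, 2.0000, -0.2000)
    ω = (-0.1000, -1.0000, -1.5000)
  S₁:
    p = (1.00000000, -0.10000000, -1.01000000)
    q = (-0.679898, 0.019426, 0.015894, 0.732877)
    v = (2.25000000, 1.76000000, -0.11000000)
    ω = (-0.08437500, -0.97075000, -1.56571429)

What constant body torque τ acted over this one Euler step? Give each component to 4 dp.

ω₁ − ω₀ = (0.01562500, 0.02925000, -0.06571429)
gyro term ω₀×Iω₀ = (-0.0900, 0.0030, 0.0040)
I·α + gyro = (-0.0400, 0.1200, -0.1800)

τ = (-0.0400, 0.1200, -0.1800)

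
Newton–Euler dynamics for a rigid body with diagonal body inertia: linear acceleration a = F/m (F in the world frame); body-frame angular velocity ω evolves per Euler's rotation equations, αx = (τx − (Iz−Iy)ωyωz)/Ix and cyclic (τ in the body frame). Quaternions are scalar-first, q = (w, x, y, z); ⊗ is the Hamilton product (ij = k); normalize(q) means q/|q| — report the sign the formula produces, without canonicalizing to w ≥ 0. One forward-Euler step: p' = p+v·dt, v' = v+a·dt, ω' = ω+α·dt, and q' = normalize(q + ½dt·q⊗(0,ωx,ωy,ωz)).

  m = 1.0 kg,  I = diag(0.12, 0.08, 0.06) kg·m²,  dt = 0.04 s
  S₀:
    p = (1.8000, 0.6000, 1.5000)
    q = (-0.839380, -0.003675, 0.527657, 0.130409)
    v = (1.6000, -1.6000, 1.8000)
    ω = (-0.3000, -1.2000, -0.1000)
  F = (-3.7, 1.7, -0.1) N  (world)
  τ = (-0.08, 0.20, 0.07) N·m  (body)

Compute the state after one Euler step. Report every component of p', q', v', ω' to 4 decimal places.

a = F/m = (-3.7000, 1.7000, -0.1000)
p + v·dt = (1.8640, 0.5360, 1.5720)
v + (F/m)dt = (1.4520, -1.5320, 1.7960)
gyro term ω×Iω = (-0.0024, 0.0018, -0.0144)
(τ − ω×Iω)/I = (-0.6467, 2.4775, 1.4067)
new body rate ω' = (-0.3259, -1.1009, -0.0437)
2q̇ = q⊗(0,ω) = (0.6451268, 0.3555391, 0.9677658, 0.2466451)
q' = normalize(q + ½dt·q⊗(0,ω)) = (-0.8262, 0.0034, 0.5468, 0.1353)

p' = (1.8640, 0.5360, 1.5720)
q' = (-0.8262, 0.0034, 0.5468, 0.1353)
v' = (1.4520, -1.5320, 1.7960)
ω' = (-0.3259, -1.1009, -0.0437)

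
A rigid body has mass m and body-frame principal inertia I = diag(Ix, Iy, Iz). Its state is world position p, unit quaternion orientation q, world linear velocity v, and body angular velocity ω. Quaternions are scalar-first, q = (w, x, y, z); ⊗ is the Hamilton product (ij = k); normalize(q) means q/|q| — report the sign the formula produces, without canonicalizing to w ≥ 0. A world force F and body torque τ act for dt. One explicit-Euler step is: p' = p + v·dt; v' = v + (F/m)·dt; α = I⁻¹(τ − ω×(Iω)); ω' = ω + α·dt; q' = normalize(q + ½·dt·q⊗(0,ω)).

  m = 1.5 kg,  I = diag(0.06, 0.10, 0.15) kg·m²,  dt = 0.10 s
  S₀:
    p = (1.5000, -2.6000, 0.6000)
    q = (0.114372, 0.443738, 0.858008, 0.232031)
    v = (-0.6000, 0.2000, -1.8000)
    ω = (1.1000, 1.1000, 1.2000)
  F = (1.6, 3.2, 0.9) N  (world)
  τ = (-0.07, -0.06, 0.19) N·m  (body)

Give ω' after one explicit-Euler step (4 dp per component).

(τ − ω×Iω)/I = (-2.2667, 0.5880, 0.9440)
ω + α·dt = (0.8733, 1.1588, 1.2944)

ω' = (0.8733, 1.1588, 1.2944)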